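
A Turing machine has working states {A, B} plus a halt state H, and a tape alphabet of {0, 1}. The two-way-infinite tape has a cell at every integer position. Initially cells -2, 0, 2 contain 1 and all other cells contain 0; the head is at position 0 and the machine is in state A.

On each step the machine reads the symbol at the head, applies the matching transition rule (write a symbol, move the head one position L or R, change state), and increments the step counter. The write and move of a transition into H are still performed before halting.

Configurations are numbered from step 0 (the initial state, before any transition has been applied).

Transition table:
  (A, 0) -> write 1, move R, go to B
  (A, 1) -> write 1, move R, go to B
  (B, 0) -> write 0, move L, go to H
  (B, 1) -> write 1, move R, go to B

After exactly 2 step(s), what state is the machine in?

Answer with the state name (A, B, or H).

Step 1: in state A at pos 0, read 1 -> (A,1)->write 1,move R,goto B. Now: state=B, head=1, tape[-3..3]=0101010 (head:     ^)
Step 2: in state B at pos 1, read 0 -> (B,0)->write 0,move L,goto H. Now: state=H, head=0, tape[-3..3]=0101010 (head:    ^)

Answer: H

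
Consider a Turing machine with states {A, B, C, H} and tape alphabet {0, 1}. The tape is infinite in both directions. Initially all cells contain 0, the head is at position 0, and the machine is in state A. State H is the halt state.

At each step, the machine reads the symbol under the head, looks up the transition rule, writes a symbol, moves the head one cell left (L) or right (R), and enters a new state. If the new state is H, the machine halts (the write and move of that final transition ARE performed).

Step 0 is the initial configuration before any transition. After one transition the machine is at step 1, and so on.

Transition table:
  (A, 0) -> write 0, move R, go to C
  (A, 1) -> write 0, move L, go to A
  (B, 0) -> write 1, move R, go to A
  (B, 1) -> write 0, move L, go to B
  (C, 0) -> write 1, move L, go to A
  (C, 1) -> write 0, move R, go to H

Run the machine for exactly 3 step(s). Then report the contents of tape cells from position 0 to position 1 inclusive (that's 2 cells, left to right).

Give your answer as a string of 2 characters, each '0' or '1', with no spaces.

Answer: 01

Derivation:
Step 1: in state A at pos 0, read 0 -> (A,0)->write 0,move R,goto C. Now: state=C, head=1, tape[-1..2]=0000 (head:   ^)
Step 2: in state C at pos 1, read 0 -> (C,0)->write 1,move L,goto A. Now: state=A, head=0, tape[-1..2]=0010 (head:  ^)
Step 3: in state A at pos 0, read 0 -> (A,0)->write 0,move R,goto C. Now: state=C, head=1, tape[-1..2]=0010 (head:   ^)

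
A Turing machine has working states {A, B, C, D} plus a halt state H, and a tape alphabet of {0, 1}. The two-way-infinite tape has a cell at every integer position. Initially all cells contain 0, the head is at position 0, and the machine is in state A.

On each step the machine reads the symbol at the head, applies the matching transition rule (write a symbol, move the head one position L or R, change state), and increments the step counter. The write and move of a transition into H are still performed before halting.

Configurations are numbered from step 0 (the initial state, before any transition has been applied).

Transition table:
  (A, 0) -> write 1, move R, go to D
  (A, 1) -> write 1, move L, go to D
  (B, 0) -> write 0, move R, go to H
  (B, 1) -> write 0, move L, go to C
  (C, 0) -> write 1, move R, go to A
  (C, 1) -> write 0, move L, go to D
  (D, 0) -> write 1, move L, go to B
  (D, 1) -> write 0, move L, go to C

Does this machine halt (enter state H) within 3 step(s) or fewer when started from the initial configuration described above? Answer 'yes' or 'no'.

Answer: no

Derivation:
Step 1: in state A at pos 0, read 0 -> (A,0)->write 1,move R,goto D. Now: state=D, head=1, tape[-1..2]=0100 (head:   ^)
Step 2: in state D at pos 1, read 0 -> (D,0)->write 1,move L,goto B. Now: state=B, head=0, tape[-1..2]=0110 (head:  ^)
Step 3: in state B at pos 0, read 1 -> (B,1)->write 0,move L,goto C. Now: state=C, head=-1, tape[-2..2]=00010 (head:  ^)
After 3 step(s): state = C (not H) -> not halted within 3 -> no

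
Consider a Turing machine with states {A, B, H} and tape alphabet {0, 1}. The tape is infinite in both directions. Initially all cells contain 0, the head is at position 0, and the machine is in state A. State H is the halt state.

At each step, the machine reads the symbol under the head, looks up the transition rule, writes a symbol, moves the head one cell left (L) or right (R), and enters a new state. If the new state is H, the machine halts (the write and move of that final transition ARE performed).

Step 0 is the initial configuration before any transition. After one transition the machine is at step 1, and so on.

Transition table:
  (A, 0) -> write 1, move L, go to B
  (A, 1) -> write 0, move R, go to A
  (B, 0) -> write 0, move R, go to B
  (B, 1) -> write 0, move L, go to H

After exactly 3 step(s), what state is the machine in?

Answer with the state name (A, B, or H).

Step 1: in state A at pos 0, read 0 -> (A,0)->write 1,move L,goto B. Now: state=B, head=-1, tape[-2..1]=0010 (head:  ^)
Step 2: in state B at pos -1, read 0 -> (B,0)->write 0,move R,goto B. Now: state=B, head=0, tape[-2..1]=0010 (head:   ^)
Step 3: in state B at pos 0, read 1 -> (B,1)->write 0,move L,goto H. Now: state=H, head=-1, tape[-2..1]=0000 (head:  ^)

Answer: H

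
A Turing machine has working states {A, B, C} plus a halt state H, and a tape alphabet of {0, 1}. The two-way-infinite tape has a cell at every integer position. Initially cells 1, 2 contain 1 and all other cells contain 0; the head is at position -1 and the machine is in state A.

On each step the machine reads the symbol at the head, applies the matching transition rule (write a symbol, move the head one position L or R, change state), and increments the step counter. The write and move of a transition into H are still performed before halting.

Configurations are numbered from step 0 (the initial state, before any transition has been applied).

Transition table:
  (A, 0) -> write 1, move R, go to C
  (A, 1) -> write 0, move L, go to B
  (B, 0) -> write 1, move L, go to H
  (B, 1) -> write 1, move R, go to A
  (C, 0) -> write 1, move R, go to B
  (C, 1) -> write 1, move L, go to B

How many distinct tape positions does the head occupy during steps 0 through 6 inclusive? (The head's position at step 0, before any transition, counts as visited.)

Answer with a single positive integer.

Answer: 5

Derivation:
Step 1: in state A at pos -1, read 0 -> (A,0)->write 1,move R,goto C. Now: state=C, head=0, tape[-2..3]=010110 (head:   ^)
Step 2: in state C at pos 0, read 0 -> (C,0)->write 1,move R,goto B. Now: state=B, head=1, tape[-2..3]=011110 (head:    ^)
Step 3: in state B at pos 1, read 1 -> (B,1)->write 1,move R,goto A. Now: state=A, head=2, tape[-2..3]=011110 (head:     ^)
Step 4: in state A at pos 2, read 1 -> (A,1)->write 0,move L,goto B. Now: state=B, head=1, tape[-2..3]=011100 (head:    ^)
Step 5: in state B at pos 1, read 1 -> (B,1)->write 1,move R,goto A. Now: state=A, head=2, tape[-2..3]=011100 (head:     ^)
Step 6: in state A at pos 2, read 0 -> (A,0)->write 1,move R,goto C. Now: state=C, head=3, tape[-2..4]=0111100 (head:      ^)
Head positions at steps 0..6: starting at -1, distinct positions visited = {-1, 0, 1, 2, 3} -> 5 position(s)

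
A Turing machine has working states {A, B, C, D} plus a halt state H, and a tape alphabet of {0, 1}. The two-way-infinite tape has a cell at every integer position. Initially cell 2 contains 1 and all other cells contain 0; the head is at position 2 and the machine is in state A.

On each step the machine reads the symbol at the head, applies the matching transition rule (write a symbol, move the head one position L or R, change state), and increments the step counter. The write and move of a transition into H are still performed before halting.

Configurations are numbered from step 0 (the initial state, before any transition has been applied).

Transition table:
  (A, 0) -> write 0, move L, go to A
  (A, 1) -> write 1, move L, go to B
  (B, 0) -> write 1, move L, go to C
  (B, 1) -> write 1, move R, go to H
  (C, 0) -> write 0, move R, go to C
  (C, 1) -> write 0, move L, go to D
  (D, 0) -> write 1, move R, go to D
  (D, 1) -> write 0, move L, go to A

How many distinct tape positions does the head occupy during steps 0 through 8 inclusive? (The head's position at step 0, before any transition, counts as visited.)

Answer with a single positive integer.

Step 1: in state A at pos 2, read 1 -> (A,1)->write 1,move L,goto B. Now: state=B, head=1, tape[0..3]=0010 (head:  ^)
Step 2: in state B at pos 1, read 0 -> (B,0)->write 1,move L,goto C. Now: state=C, head=0, tape[-1..3]=00110 (head:  ^)
Step 3: in state C at pos 0, read 0 -> (C,0)->write 0,move R,goto C. Now: state=C, head=1, tape[-1..3]=00110 (head:   ^)
Step 4: in state C at pos 1, read 1 -> (C,1)->write 0,move L,goto D. Now: state=D, head=0, tape[-1..3]=00010 (head:  ^)
Step 5: in state D at pos 0, read 0 -> (D,0)->write 1,move R,goto D. Now: state=D, head=1, tape[-1..3]=01010 (head:   ^)
Step 6: in state D at pos 1, read 0 -> (D,0)->write 1,move R,goto D. Now: state=D, head=2, tape[-1..3]=01110 (head:    ^)
Step 7: in state D at pos 2, read 1 -> (D,1)->write 0,move L,goto A. Now: state=A, head=1, tape[-1..3]=01100 (head:   ^)
Step 8: in state A at pos 1, read 1 -> (A,1)->write 1,move L,goto B. Now: state=B, head=0, tape[-1..3]=01100 (head:  ^)
Head positions at steps 0..8: starting at 2, distinct positions visited = {0, 1, 2} -> 3 position(s)

Answer: 3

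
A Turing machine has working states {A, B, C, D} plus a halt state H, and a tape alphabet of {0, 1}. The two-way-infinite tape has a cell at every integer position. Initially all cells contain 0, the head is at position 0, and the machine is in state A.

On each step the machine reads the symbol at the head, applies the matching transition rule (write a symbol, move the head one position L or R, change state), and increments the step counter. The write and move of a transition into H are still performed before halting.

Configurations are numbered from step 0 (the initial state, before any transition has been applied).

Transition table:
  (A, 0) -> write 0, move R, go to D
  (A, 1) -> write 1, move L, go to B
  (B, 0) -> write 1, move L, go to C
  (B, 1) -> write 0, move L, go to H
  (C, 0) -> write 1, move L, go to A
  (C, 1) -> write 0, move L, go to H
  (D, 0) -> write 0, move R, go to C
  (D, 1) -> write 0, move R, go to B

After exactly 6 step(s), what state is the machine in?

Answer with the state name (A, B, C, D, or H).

Answer: C

Derivation:
Step 1: in state A at pos 0, read 0 -> (A,0)->write 0,move R,goto D. Now: state=D, head=1, tape[-1..2]=0000 (head:   ^)
Step 2: in state D at pos 1, read 0 -> (D,0)->write 0,move R,goto C. Now: state=C, head=2, tape[-1..3]=00000 (head:    ^)
Step 3: in state C at pos 2, read 0 -> (C,0)->write 1,move L,goto A. Now: state=A, head=1, tape[-1..3]=00010 (head:   ^)
Step 4: in state A at pos 1, read 0 -> (A,0)->write 0,move R,goto D. Now: state=D, head=2, tape[-1..3]=00010 (head:    ^)
Step 5: in state D at pos 2, read 1 -> (D,1)->write 0,move R,goto B. Now: state=B, head=3, tape[-1..4]=000000 (head:     ^)
Step 6: in state B at pos 3, read 0 -> (B,0)->write 1,move L,goto C. Now: state=C, head=2, tape[-1..4]=000010 (head:    ^)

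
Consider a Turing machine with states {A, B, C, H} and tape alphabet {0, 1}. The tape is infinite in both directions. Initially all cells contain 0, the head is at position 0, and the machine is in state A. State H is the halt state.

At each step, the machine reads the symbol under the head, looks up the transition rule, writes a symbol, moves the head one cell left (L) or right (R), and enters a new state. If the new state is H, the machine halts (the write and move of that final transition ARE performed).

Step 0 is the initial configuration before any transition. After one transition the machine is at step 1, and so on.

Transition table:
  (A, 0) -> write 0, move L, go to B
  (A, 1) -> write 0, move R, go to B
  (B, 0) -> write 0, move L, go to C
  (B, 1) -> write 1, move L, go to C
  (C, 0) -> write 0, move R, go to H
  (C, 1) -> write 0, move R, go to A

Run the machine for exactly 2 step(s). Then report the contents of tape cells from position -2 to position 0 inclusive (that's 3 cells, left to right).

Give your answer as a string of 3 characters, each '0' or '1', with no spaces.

Step 1: in state A at pos 0, read 0 -> (A,0)->write 0,move L,goto B. Now: state=B, head=-1, tape[-2..1]=0000 (head:  ^)
Step 2: in state B at pos -1, read 0 -> (B,0)->write 0,move L,goto C. Now: state=C, head=-2, tape[-3..1]=00000 (head:  ^)

Answer: 000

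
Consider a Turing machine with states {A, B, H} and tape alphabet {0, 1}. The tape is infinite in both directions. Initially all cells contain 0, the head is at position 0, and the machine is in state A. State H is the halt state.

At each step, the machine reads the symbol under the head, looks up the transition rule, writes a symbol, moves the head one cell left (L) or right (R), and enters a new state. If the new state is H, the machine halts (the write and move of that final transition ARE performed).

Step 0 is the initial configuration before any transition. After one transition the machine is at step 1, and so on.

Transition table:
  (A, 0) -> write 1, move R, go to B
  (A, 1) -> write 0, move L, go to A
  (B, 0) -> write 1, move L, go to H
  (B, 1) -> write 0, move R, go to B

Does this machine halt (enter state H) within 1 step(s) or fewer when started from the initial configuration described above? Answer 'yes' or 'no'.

Step 1: in state A at pos 0, read 0 -> (A,0)->write 1,move R,goto B. Now: state=B, head=1, tape[-1..2]=0100 (head:   ^)
After 1 step(s): state = B (not H) -> not halted within 1 -> no

Answer: no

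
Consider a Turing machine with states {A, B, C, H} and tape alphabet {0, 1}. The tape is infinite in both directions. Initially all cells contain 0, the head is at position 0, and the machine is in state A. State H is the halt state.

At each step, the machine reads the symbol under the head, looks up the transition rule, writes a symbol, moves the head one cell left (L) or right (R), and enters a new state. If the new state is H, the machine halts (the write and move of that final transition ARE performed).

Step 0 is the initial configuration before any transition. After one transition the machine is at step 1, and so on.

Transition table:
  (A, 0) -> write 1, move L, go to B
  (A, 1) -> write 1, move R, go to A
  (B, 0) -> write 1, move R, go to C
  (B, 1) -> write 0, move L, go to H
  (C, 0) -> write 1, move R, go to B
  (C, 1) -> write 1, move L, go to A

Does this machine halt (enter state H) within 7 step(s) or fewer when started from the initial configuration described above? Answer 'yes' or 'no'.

Step 1: in state A at pos 0, read 0 -> (A,0)->write 1,move L,goto B. Now: state=B, head=-1, tape[-2..1]=0010 (head:  ^)
Step 2: in state B at pos -1, read 0 -> (B,0)->write 1,move R,goto C. Now: state=C, head=0, tape[-2..1]=0110 (head:   ^)
Step 3: in state C at pos 0, read 1 -> (C,1)->write 1,move L,goto A. Now: state=A, head=-1, tape[-2..1]=0110 (head:  ^)
Step 4: in state A at pos -1, read 1 -> (A,1)->write 1,move R,goto A. Now: state=A, head=0, tape[-2..1]=0110 (head:   ^)
Step 5: in state A at pos 0, read 1 -> (A,1)->write 1,move R,goto A. Now: state=A, head=1, tape[-2..2]=01100 (head:    ^)
Step 6: in state A at pos 1, read 0 -> (A,0)->write 1,move L,goto B. Now: state=B, head=0, tape[-2..2]=01110 (head:   ^)
Step 7: in state B at pos 0, read 1 -> (B,1)->write 0,move L,goto H. Now: state=H, head=-1, tape[-2..2]=01010 (head:  ^)
State H reached at step 7; 7 <= 7 -> yes

Answer: yes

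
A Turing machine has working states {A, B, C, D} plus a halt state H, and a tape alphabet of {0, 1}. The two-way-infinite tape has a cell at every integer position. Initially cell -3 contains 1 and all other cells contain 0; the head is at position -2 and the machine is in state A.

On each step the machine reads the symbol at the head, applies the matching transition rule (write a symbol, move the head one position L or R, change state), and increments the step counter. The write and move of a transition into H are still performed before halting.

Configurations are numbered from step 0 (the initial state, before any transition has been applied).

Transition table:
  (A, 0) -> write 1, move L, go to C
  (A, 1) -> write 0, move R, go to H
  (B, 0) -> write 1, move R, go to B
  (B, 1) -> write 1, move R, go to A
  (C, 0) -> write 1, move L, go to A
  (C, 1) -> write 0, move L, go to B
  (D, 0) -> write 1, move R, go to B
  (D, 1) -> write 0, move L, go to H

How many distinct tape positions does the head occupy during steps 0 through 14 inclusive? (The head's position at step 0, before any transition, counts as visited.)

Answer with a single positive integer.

Answer: 5

Derivation:
Step 1: in state A at pos -2, read 0 -> (A,0)->write 1,move L,goto C. Now: state=C, head=-3, tape[-4..-1]=0110 (head:  ^)
Step 2: in state C at pos -3, read 1 -> (C,1)->write 0,move L,goto B. Now: state=B, head=-4, tape[-5..-1]=00010 (head:  ^)
Step 3: in state B at pos -4, read 0 -> (B,0)->write 1,move R,goto B. Now: state=B, head=-3, tape[-5..-1]=01010 (head:   ^)
Step 4: in state B at pos -3, read 0 -> (B,0)->write 1,move R,goto B. Now: state=B, head=-2, tape[-5..-1]=01110 (head:    ^)
Step 5: in state B at pos -2, read 1 -> (B,1)->write 1,move R,goto A. Now: state=A, head=-1, tape[-5..0]=011100 (head:     ^)
Step 6: in state A at pos -1, read 0 -> (A,0)->write 1,move L,goto C. Now: state=C, head=-2, tape[-5..0]=011110 (head:    ^)
Step 7: in state C at pos -2, read 1 -> (C,1)->write 0,move L,goto B. Now: state=B, head=-3, tape[-5..0]=011010 (head:   ^)
Step 8: in state B at pos -3, read 1 -> (B,1)->write 1,move R,goto A. Now: state=A, head=-2, tape[-5..0]=011010 (head:    ^)
Step 9: in state A at pos -2, read 0 -> (A,0)->write 1,move L,goto C. Now: state=C, head=-3, tape[-5..0]=011110 (head:   ^)
Step 10: in state C at pos -3, read 1 -> (C,1)->write 0,move L,goto B. Now: state=B, head=-4, tape[-5..0]=010110 (head:  ^)
Step 11: in state B at pos -4, read 1 -> (B,1)->write 1,move R,goto A. Now: state=A, head=-3, tape[-5..0]=010110 (head:   ^)
Step 12: in state A at pos -3, read 0 -> (A,0)->write 1,move L,goto C. Now: state=C, head=-4, tape[-5..0]=011110 (head:  ^)
Step 13: in state C at pos -4, read 1 -> (C,1)->write 0,move L,goto B. Now: state=B, head=-5, tape[-6..0]=0001110 (head:  ^)
Step 14: in state B at pos -5, read 0 -> (B,0)->write 1,move R,goto B. Now: state=B, head=-4, tape[-6..0]=0101110 (head:   ^)
Head positions at steps 0..14: starting at -2, distinct positions visited = {-5, -4, -3, -2, -1} -> 5 position(s)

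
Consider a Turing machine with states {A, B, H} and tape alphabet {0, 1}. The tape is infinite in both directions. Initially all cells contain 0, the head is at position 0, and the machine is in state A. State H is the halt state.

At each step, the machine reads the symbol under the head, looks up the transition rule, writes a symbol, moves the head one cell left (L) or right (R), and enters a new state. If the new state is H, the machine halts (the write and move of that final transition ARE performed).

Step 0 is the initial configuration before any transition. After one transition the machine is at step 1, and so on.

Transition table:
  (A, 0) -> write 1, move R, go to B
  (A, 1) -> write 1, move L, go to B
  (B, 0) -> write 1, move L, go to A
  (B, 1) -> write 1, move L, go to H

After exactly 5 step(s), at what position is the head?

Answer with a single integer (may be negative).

Answer: -1

Derivation:
Step 1: in state A at pos 0, read 0 -> (A,0)->write 1,move R,goto B. Now: state=B, head=1, tape[-1..2]=0100 (head:   ^)
Step 2: in state B at pos 1, read 0 -> (B,0)->write 1,move L,goto A. Now: state=A, head=0, tape[-1..2]=0110 (head:  ^)
Step 3: in state A at pos 0, read 1 -> (A,1)->write 1,move L,goto B. Now: state=B, head=-1, tape[-2..2]=00110 (head:  ^)
Step 4: in state B at pos -1, read 0 -> (B,0)->write 1,move L,goto A. Now: state=A, head=-2, tape[-3..2]=001110 (head:  ^)
Step 5: in state A at pos -2, read 0 -> (A,0)->write 1,move R,goto B. Now: state=B, head=-1, tape[-3..2]=011110 (head:   ^)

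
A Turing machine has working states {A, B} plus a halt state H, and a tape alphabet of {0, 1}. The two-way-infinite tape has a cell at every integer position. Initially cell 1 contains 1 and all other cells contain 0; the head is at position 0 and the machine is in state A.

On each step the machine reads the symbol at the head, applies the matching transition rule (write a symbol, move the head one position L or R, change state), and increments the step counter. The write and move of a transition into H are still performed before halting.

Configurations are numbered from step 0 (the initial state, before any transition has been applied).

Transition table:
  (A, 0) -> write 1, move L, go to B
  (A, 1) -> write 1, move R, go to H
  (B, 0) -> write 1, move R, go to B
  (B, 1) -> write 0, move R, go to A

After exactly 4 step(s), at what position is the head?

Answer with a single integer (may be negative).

Step 1: in state A at pos 0, read 0 -> (A,0)->write 1,move L,goto B. Now: state=B, head=-1, tape[-2..2]=00110 (head:  ^)
Step 2: in state B at pos -1, read 0 -> (B,0)->write 1,move R,goto B. Now: state=B, head=0, tape[-2..2]=01110 (head:   ^)
Step 3: in state B at pos 0, read 1 -> (B,1)->write 0,move R,goto A. Now: state=A, head=1, tape[-2..2]=01010 (head:    ^)
Step 4: in state A at pos 1, read 1 -> (A,1)->write 1,move R,goto H. Now: state=H, head=2, tape[-2..3]=010100 (head:     ^)

Answer: 2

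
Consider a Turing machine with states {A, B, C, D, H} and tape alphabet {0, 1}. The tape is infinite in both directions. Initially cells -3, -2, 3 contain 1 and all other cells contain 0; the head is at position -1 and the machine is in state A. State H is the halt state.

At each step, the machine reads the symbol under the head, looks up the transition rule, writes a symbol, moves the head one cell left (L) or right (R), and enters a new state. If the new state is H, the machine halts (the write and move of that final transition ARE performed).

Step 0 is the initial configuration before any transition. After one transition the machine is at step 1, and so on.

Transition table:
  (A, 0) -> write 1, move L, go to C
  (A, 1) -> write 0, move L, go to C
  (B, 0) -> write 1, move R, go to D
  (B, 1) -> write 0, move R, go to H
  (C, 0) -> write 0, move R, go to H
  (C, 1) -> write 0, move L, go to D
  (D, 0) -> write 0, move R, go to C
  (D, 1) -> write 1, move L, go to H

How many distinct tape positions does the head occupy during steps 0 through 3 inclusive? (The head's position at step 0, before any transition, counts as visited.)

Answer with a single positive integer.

Answer: 4

Derivation:
Step 1: in state A at pos -1, read 0 -> (A,0)->write 1,move L,goto C. Now: state=C, head=-2, tape[-4..4]=011100010 (head:   ^)
Step 2: in state C at pos -2, read 1 -> (C,1)->write 0,move L,goto D. Now: state=D, head=-3, tape[-4..4]=010100010 (head:  ^)
Step 3: in state D at pos -3, read 1 -> (D,1)->write 1,move L,goto H. Now: state=H, head=-4, tape[-5..4]=0010100010 (head:  ^)
Head positions at steps 0..3: starting at -1, distinct positions visited = {-4, -3, -2, -1} -> 4 position(s)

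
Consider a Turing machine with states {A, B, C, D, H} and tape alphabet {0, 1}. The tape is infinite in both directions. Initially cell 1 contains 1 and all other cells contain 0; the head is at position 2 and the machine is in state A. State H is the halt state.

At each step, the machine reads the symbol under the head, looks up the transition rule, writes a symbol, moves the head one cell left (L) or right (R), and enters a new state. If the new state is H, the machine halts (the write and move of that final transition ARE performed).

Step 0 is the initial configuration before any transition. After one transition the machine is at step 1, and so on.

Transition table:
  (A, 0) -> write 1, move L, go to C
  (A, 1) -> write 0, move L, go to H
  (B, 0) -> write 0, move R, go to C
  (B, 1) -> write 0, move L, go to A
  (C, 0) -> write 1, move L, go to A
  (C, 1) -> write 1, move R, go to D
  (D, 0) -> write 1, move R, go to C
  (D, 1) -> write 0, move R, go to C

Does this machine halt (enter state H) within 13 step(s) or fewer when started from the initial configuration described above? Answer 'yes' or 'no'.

Answer: yes

Derivation:
Step 1: in state A at pos 2, read 0 -> (A,0)->write 1,move L,goto C. Now: state=C, head=1, tape[0..3]=0110 (head:  ^)
Step 2: in state C at pos 1, read 1 -> (C,1)->write 1,move R,goto D. Now: state=D, head=2, tape[0..3]=0110 (head:   ^)
Step 3: in state D at pos 2, read 1 -> (D,1)->write 0,move R,goto C. Now: state=C, head=3, tape[0..4]=01000 (head:    ^)
Step 4: in state C at pos 3, read 0 -> (C,0)->write 1,move L,goto A. Now: state=A, head=2, tape[0..4]=01010 (head:   ^)
Step 5: in state A at pos 2, read 0 -> (A,0)->write 1,move L,goto C. Now: state=C, head=1, tape[0..4]=01110 (head:  ^)
Step 6: in state C at pos 1, read 1 -> (C,1)->write 1,move R,goto D. Now: state=D, head=2, tape[0..4]=01110 (head:   ^)
Step 7: in state D at pos 2, read 1 -> (D,1)->write 0,move R,goto C. Now: state=C, head=3, tape[0..4]=01010 (head:    ^)
Step 8: in state C at pos 3, read 1 -> (C,1)->write 1,move R,goto D. Now: state=D, head=4, tape[0..5]=010100 (head:     ^)
Step 9: in state D at pos 4, read 0 -> (D,0)->write 1,move R,goto C. Now: state=C, head=5, tape[0..6]=0101100 (head:      ^)
Step 10: in state C at pos 5, read 0 -> (C,0)->write 1,move L,goto A. Now: state=A, head=4, tape[0..6]=0101110 (head:     ^)
Step 11: in state A at pos 4, read 1 -> (A,1)->write 0,move L,goto H. Now: state=H, head=3, tape[0..6]=0101010 (head:    ^)
State H reached at step 11; 11 <= 13 -> yes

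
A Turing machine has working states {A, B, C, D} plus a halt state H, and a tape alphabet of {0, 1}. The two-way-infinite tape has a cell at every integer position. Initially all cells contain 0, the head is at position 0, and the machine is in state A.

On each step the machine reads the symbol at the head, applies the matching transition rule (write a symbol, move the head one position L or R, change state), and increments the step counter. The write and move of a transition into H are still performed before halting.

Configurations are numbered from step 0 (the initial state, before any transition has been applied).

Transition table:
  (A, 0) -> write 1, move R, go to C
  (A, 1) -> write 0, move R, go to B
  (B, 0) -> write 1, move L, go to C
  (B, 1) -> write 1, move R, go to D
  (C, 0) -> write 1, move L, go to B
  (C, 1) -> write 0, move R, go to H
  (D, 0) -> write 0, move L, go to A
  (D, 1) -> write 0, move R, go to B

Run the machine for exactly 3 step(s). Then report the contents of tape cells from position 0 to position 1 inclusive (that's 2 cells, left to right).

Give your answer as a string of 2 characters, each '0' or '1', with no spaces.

Step 1: in state A at pos 0, read 0 -> (A,0)->write 1,move R,goto C. Now: state=C, head=1, tape[-1..2]=0100 (head:   ^)
Step 2: in state C at pos 1, read 0 -> (C,0)->write 1,move L,goto B. Now: state=B, head=0, tape[-1..2]=0110 (head:  ^)
Step 3: in state B at pos 0, read 1 -> (B,1)->write 1,move R,goto D. Now: state=D, head=1, tape[-1..2]=0110 (head:   ^)

Answer: 11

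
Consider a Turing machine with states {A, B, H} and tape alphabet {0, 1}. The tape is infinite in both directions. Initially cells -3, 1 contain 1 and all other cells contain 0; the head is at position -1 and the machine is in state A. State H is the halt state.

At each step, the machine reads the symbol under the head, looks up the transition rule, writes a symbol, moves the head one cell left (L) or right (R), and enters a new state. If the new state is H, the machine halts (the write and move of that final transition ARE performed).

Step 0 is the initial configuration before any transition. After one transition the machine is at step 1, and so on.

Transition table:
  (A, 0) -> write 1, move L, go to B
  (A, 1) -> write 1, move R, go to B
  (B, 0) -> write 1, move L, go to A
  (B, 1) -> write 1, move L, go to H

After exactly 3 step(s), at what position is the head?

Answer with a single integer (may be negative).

Answer: -2

Derivation:
Step 1: in state A at pos -1, read 0 -> (A,0)->write 1,move L,goto B. Now: state=B, head=-2, tape[-4..2]=0101010 (head:   ^)
Step 2: in state B at pos -2, read 0 -> (B,0)->write 1,move L,goto A. Now: state=A, head=-3, tape[-4..2]=0111010 (head:  ^)
Step 3: in state A at pos -3, read 1 -> (A,1)->write 1,move R,goto B. Now: state=B, head=-2, tape[-4..2]=0111010 (head:   ^)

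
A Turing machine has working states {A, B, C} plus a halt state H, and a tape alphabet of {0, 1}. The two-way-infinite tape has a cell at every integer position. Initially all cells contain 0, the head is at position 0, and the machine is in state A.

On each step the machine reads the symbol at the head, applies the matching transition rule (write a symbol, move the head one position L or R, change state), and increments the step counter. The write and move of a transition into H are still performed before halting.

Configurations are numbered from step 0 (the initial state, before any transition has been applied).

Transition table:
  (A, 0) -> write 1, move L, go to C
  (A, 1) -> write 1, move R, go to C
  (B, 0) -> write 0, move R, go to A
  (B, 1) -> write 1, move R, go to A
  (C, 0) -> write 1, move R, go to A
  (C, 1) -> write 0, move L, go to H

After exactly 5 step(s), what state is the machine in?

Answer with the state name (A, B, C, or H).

Answer: C

Derivation:
Step 1: in state A at pos 0, read 0 -> (A,0)->write 1,move L,goto C. Now: state=C, head=-1, tape[-2..1]=0010 (head:  ^)
Step 2: in state C at pos -1, read 0 -> (C,0)->write 1,move R,goto A. Now: state=A, head=0, tape[-2..1]=0110 (head:   ^)
Step 3: in state A at pos 0, read 1 -> (A,1)->write 1,move R,goto C. Now: state=C, head=1, tape[-2..2]=01100 (head:    ^)
Step 4: in state C at pos 1, read 0 -> (C,0)->write 1,move R,goto A. Now: state=A, head=2, tape[-2..3]=011100 (head:     ^)
Step 5: in state A at pos 2, read 0 -> (A,0)->write 1,move L,goto C. Now: state=C, head=1, tape[-2..3]=011110 (head:    ^)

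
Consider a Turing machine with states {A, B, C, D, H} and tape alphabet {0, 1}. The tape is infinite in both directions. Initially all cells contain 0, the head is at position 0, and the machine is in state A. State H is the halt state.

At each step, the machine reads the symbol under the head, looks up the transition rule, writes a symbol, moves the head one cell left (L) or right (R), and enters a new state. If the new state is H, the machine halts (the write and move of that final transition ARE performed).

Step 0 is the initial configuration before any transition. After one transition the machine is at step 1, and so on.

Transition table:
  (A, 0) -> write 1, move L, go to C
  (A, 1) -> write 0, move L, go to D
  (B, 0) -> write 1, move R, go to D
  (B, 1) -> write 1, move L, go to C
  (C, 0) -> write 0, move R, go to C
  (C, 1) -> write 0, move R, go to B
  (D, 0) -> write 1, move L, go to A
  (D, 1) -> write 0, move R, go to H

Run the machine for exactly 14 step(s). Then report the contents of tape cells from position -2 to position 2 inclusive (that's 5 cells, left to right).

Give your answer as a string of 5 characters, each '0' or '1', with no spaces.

Step 1: in state A at pos 0, read 0 -> (A,0)->write 1,move L,goto C. Now: state=C, head=-1, tape[-2..1]=0010 (head:  ^)
Step 2: in state C at pos -1, read 0 -> (C,0)->write 0,move R,goto C. Now: state=C, head=0, tape[-2..1]=0010 (head:   ^)
Step 3: in state C at pos 0, read 1 -> (C,1)->write 0,move R,goto B. Now: state=B, head=1, tape[-2..2]=00000 (head:    ^)
Step 4: in state B at pos 1, read 0 -> (B,0)->write 1,move R,goto D. Now: state=D, head=2, tape[-2..3]=000100 (head:     ^)
Step 5: in state D at pos 2, read 0 -> (D,0)->write 1,move L,goto A. Now: state=A, head=1, tape[-2..3]=000110 (head:    ^)
Step 6: in state A at pos 1, read 1 -> (A,1)->write 0,move L,goto D. Now: state=D, head=0, tape[-2..3]=000010 (head:   ^)
Step 7: in state D at pos 0, read 0 -> (D,0)->write 1,move L,goto A. Now: state=A, head=-1, tape[-2..3]=001010 (head:  ^)
Step 8: in state A at pos -1, read 0 -> (A,0)->write 1,move L,goto C. Now: state=C, head=-2, tape[-3..3]=0011010 (head:  ^)
Step 9: in state C at pos -2, read 0 -> (C,0)->write 0,move R,goto C. Now: state=C, head=-1, tape[-3..3]=0011010 (head:   ^)
Step 10: in state C at pos -1, read 1 -> (C,1)->write 0,move R,goto B. Now: state=B, head=0, tape[-3..3]=0001010 (head:    ^)
Step 11: in state B at pos 0, read 1 -> (B,1)->write 1,move L,goto C. Now: state=C, head=-1, tape[-3..3]=0001010 (head:   ^)
Step 12: in state C at pos -1, read 0 -> (C,0)->write 0,move R,goto C. Now: state=C, head=0, tape[-3..3]=0001010 (head:    ^)
Step 13: in state C at pos 0, read 1 -> (C,1)->write 0,move R,goto B. Now: state=B, head=1, tape[-3..3]=0000010 (head:     ^)
Step 14: in state B at pos 1, read 0 -> (B,0)->write 1,move R,goto D. Now: state=D, head=2, tape[-3..3]=0000110 (head:      ^)

Answer: 00011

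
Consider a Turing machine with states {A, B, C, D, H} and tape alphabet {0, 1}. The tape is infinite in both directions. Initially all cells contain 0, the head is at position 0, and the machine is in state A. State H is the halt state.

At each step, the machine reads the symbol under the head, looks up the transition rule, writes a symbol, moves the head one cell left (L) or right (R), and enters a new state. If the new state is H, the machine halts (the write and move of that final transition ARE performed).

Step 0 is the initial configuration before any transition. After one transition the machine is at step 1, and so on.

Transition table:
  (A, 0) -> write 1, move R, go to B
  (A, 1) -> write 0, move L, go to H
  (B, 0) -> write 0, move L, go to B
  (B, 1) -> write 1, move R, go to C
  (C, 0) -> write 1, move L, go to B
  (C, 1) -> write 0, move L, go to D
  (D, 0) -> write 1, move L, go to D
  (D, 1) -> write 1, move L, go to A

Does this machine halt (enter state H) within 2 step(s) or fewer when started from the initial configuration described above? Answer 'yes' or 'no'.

Answer: no

Derivation:
Step 1: in state A at pos 0, read 0 -> (A,0)->write 1,move R,goto B. Now: state=B, head=1, tape[-1..2]=0100 (head:   ^)
Step 2: in state B at pos 1, read 0 -> (B,0)->write 0,move L,goto B. Now: state=B, head=0, tape[-1..2]=0100 (head:  ^)
After 2 step(s): state = B (not H) -> not halted within 2 -> no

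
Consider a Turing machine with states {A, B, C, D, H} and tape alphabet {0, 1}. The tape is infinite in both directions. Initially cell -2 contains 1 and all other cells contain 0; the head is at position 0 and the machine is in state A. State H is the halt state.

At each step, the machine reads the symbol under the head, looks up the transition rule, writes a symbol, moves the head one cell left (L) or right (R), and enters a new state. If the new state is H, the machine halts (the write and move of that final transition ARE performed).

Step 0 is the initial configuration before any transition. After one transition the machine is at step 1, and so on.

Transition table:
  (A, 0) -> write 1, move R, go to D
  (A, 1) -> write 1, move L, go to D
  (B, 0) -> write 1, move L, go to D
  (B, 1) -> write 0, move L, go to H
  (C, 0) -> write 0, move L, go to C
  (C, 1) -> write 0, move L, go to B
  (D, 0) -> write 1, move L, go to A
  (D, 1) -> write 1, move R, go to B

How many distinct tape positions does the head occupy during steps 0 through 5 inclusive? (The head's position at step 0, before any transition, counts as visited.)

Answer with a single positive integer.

Answer: 5

Derivation:
Step 1: in state A at pos 0, read 0 -> (A,0)->write 1,move R,goto D. Now: state=D, head=1, tape[-3..2]=010100 (head:     ^)
Step 2: in state D at pos 1, read 0 -> (D,0)->write 1,move L,goto A. Now: state=A, head=0, tape[-3..2]=010110 (head:    ^)
Step 3: in state A at pos 0, read 1 -> (A,1)->write 1,move L,goto D. Now: state=D, head=-1, tape[-3..2]=010110 (head:   ^)
Step 4: in state D at pos -1, read 0 -> (D,0)->write 1,move L,goto A. Now: state=A, head=-2, tape[-3..2]=011110 (head:  ^)
Step 5: in state A at pos -2, read 1 -> (A,1)->write 1,move L,goto D. Now: state=D, head=-3, tape[-4..2]=0011110 (head:  ^)
Head positions at steps 0..5: starting at 0, distinct positions visited = {-3, -2, -1, 0, 1} -> 5 position(s)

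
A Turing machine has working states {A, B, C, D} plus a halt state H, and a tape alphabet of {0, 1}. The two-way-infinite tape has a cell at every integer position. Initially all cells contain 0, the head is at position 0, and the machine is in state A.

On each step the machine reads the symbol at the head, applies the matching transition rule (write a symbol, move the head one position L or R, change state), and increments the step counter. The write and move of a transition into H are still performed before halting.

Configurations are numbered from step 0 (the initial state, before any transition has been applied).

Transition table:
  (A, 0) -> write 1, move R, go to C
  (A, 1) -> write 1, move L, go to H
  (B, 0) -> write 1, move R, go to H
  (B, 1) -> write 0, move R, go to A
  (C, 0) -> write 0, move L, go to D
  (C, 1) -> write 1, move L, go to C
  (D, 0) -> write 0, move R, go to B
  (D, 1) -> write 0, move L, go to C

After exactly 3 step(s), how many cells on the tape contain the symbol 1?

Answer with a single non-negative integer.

Step 1: in state A at pos 0, read 0 -> (A,0)->write 1,move R,goto C. Now: state=C, head=1, tape[-1..2]=0100 (head:   ^)
Step 2: in state C at pos 1, read 0 -> (C,0)->write 0,move L,goto D. Now: state=D, head=0, tape[-1..2]=0100 (head:  ^)
Step 3: in state D at pos 0, read 1 -> (D,1)->write 0,move L,goto C. Now: state=C, head=-1, tape[-2..2]=00000 (head:  ^)
No cell contains 1 after step 3 -> 0 cell(s)

Answer: 0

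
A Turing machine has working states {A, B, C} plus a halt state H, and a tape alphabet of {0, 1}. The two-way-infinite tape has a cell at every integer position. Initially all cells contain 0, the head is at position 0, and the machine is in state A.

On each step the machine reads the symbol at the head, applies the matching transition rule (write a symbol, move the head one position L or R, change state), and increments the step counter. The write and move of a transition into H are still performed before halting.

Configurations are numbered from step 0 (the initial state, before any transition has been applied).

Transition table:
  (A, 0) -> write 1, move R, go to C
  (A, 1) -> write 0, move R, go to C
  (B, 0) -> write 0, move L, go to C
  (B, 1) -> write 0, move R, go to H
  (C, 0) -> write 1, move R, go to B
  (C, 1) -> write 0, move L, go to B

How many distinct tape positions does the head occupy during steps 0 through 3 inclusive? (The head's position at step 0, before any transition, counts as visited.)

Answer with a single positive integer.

Step 1: in state A at pos 0, read 0 -> (A,0)->write 1,move R,goto C. Now: state=C, head=1, tape[-1..2]=0100 (head:   ^)
Step 2: in state C at pos 1, read 0 -> (C,0)->write 1,move R,goto B. Now: state=B, head=2, tape[-1..3]=01100 (head:    ^)
Step 3: in state B at pos 2, read 0 -> (B,0)->write 0,move L,goto C. Now: state=C, head=1, tape[-1..3]=01100 (head:   ^)
Head positions at steps 0..3: starting at 0, distinct positions visited = {0, 1, 2} -> 3 position(s)

Answer: 3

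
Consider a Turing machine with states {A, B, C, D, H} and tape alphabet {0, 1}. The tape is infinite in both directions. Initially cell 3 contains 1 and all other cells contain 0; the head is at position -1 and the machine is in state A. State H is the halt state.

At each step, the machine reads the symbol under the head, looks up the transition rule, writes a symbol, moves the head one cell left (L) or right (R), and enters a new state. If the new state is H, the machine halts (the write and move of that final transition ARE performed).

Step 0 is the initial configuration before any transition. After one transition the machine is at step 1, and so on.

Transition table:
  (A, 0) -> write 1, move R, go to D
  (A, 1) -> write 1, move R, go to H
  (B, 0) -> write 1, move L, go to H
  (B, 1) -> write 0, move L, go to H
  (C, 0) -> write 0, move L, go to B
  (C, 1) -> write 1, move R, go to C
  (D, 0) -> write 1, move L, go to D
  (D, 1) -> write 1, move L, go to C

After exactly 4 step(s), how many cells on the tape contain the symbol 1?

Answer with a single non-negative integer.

Answer: 3

Derivation:
Step 1: in state A at pos -1, read 0 -> (A,0)->write 1,move R,goto D. Now: state=D, head=0, tape[-2..4]=0100010 (head:   ^)
Step 2: in state D at pos 0, read 0 -> (D,0)->write 1,move L,goto D. Now: state=D, head=-1, tape[-2..4]=0110010 (head:  ^)
Step 3: in state D at pos -1, read 1 -> (D,1)->write 1,move L,goto C. Now: state=C, head=-2, tape[-3..4]=00110010 (head:  ^)
Step 4: in state C at pos -2, read 0 -> (C,0)->write 0,move L,goto B. Now: state=B, head=-3, tape[-4..4]=000110010 (head:  ^)
Cells containing 1 after step 4: {-1, 0, 3} -> 3 cell(s)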